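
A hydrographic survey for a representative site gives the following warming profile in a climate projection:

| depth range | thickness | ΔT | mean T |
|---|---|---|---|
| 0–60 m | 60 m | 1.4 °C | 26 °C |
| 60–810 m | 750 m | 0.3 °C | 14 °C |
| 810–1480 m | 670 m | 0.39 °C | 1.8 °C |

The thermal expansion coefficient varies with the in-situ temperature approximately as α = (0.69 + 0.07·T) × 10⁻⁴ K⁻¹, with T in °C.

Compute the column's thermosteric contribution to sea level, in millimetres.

80.0 mm of thermosteric rise

Layer 1: α = (0.69 + 0.07×26)×10⁻⁴ = 2.51×10⁻⁴ K⁻¹
Layer 2: α = (0.69 + 0.07×14)×10⁻⁴ = 1.67×10⁻⁴ K⁻¹
Layer 3: α = (0.69 + 0.07×1.8)×10⁻⁴ = 0.816×10⁻⁴ K⁻¹
Layer 1: 60 × 2.51×10⁻⁴ × 1.4 = 0.021084 m
60–810 m: 750 × 1.67×10⁻⁴ × 0.3 = 0.037575 m
0.816×10⁻⁴ × 670 × 0.39 = 0.02132208 m
Δh = 0.021084 + 0.037575 + 0.02132208 = 0.07998108 m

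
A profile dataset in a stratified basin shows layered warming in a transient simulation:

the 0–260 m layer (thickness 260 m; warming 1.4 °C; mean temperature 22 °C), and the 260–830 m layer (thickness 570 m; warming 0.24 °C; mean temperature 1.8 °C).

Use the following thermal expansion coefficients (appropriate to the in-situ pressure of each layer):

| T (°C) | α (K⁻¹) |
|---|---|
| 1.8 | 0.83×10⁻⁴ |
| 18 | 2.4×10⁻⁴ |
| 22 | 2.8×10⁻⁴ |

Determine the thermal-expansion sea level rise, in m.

0.11 m

Layer 1 at 22 °C → α = 2.8×10⁻⁴ K⁻¹
Layer 2 at 1.8 °C → α = 0.83×10⁻⁴ K⁻¹
2.8×10⁻⁴ × 260 × 1.4 = 0.10192 m
260–830 m: 0.83×10⁻⁴ × 0.24 × 570 = 0.0113544 m
Δh = 0.10192 + 0.0113544 = 0.1132744 m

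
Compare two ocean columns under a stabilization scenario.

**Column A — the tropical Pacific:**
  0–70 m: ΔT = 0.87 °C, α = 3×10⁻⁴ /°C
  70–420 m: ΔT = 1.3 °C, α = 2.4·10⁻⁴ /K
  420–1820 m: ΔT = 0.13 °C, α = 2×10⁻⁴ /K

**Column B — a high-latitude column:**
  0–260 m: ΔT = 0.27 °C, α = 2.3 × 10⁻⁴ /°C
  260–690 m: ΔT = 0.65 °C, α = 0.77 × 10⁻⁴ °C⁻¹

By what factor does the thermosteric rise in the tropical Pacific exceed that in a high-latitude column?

a factor of 4.4

A Layer 1: 70 × 3×10⁻⁴ × 0.87 = 0.01827 m
A Layer 2: 350 × 2.4×10⁻⁴ × 1.3 = 0.10920 m
A Layer 3: 0.13 × 1400 × 2×10⁻⁴ = 0.03640 m
A total: 0.16387 m
B 2.3×10⁻⁴ × 0.27 × 260 = 0.016146 m
B Layer 2: 0.77×10⁻⁴ × 0.65 × 430 = 0.0215215 m
B total: 0.0376675 m
Ratio: 0.16387 / 0.0376675 ≈ 4.350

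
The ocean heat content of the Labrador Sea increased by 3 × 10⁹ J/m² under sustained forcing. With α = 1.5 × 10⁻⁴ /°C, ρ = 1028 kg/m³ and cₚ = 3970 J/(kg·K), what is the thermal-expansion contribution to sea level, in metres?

Δh = αQ/(ρcₚ) = 1.5×10⁻⁴ × 3×10⁹ / (1028 × 3970) ≈ 0.11026 m

Δh = 0.110 m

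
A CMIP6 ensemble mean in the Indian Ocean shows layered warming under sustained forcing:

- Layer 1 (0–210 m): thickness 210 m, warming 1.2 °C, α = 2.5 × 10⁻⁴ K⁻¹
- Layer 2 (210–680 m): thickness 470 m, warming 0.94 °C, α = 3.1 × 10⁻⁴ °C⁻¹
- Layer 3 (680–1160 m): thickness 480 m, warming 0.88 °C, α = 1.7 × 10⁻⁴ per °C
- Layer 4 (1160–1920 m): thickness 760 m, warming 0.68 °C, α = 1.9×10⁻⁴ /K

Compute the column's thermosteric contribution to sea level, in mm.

Layer 1: 2.5×10⁻⁴ × 210 × 1.2 = 0.06300 m
3.1×10⁻⁴ × 0.94 × 470 = 0.136958 m
Layer 3: 0.88 × 1.7×10⁻⁴ × 480 = 0.071808 m
760 × 1.9×10⁻⁴ × 0.68 = 0.098192 m
Δh = 0.06300 + 0.136958 + 0.071808 + 0.098192 = 0.369958 m

370 mm of thermosteric rise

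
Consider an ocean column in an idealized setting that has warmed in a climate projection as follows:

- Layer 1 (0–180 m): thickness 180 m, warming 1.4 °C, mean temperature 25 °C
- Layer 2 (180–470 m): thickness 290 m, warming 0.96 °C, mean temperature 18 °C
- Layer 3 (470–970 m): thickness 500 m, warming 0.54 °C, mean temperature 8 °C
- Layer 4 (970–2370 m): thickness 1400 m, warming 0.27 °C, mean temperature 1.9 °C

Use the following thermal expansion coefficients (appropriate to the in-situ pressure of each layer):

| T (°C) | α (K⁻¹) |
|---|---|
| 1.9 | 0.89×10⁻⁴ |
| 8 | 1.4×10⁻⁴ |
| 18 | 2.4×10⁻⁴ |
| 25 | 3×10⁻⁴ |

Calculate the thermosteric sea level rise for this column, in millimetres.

Layer 1 at 25 °C → α = 3×10⁻⁴ K⁻¹
Layer 2 at 18 °C → α = 2.4×10⁻⁴ K⁻¹
Layer 3 at 8 °C → α = 1.4×10⁻⁴ K⁻¹
Layer 4 at 1.9 °C → α = 0.89×10⁻⁴ K⁻¹
0–180 m: 3×10⁻⁴ × 1.4 × 180 = 0.07560 m
290 × 2.4×10⁻⁴ × 0.96 = 0.066816 m
470–970 m: 500 × 0.54 × 1.4×10⁻⁴ = 0.03780 m
1400 × 0.27 × 0.89×10⁻⁴ = 0.033642 m
Δh = 0.07560 + 0.066816 + 0.03780 + 0.033642 = 0.213858 m ≈ 214 mm

about 214 mm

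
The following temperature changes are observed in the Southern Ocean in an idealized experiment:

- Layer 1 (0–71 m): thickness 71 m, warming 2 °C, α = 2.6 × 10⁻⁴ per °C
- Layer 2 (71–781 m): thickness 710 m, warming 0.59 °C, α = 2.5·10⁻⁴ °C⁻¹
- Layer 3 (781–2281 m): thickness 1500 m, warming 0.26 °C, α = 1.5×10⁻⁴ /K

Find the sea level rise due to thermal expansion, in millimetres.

about 200 mm

2.6×10⁻⁴ × 2 × 71 = 0.03692 m
71–781 m: 0.59 × 2.5×10⁻⁴ × 710 = 0.104725 m
781–2281 m: 0.26 × 1.5×10⁻⁴ × 1500 = 0.05850 m
Δh = 0.03692 + 0.104725 + 0.05850 = 0.200145 m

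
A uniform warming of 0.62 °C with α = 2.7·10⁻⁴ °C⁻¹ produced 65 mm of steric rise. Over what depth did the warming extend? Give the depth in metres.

H = Δh/(αΔT) = 0.065 / (2.7×10⁻⁴ × 0.62) ≈ 388.3 m

390 m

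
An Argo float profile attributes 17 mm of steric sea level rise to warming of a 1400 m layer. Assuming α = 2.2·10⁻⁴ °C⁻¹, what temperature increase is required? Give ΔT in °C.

about 0.0552 °C

ΔT = Δh/(αH) = 0.017 / (2.2×10⁻⁴ × 1400) ≈ 0.05519 °C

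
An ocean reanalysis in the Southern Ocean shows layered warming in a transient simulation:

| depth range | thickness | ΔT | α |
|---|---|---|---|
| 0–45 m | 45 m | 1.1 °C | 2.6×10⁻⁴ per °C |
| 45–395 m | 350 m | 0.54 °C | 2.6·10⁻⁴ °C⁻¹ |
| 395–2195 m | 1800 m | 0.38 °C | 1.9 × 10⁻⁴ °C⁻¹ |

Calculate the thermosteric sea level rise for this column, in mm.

Δh ≈ 192 mm

Layer 1: 45 × 1.1 × 2.6×10⁻⁴ = 0.01287 m
Layer 2: 350 × 0.54 × 2.6×10⁻⁴ = 0.04914 m
1.9×10⁻⁴ × 0.38 × 1800 = 0.12996 m
Δh = 0.01287 + 0.04914 + 0.12996 = 0.19197 m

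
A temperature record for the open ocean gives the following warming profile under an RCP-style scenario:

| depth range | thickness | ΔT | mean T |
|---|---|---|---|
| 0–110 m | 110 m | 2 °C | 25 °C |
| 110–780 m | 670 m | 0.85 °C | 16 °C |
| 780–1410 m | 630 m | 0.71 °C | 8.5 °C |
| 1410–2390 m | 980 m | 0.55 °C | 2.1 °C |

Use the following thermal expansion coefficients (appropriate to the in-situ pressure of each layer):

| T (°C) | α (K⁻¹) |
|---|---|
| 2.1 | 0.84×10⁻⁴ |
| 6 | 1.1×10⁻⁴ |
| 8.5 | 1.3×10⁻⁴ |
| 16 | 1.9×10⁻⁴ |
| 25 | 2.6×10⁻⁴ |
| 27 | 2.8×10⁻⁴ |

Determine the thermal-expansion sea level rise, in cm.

27 cm of thermosteric rise

Layer 1 at 25 °C → α = 2.6×10⁻⁴ K⁻¹
Layer 2 at 16 °C → α = 1.9×10⁻⁴ K⁻¹
Layer 3 at 8.5 °C → α = 1.3×10⁻⁴ K⁻¹
Layer 4 at 2.1 °C → α = 0.84×10⁻⁴ K⁻¹
Layer 1: 110 × 2.6×10⁻⁴ × 2 = 0.05720 m
670 × 0.85 × 1.9×10⁻⁴ = 0.108205 m
780–1410 m: 0.71 × 1.3×10⁻⁴ × 630 = 0.058149 m
Layer 4: 0.55 × 0.84×10⁻⁴ × 980 = 0.045276 m
Δh = 0.05720 + 0.108205 + 0.058149 + 0.045276 = 0.26883 m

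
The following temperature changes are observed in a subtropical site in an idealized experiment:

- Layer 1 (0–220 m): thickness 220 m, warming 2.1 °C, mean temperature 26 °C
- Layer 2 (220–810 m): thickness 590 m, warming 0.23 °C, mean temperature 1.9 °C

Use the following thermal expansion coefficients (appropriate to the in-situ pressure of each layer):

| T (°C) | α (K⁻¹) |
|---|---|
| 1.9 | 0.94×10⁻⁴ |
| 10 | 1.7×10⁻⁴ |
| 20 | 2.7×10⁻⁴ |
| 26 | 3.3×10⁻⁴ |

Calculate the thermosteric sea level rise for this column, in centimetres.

Layer 1 at 26 °C → α = 3.3×10⁻⁴ K⁻¹
Layer 2 at 1.9 °C → α = 0.94×10⁻⁴ K⁻¹
Layer 1: 3.3×10⁻⁴ × 2.1 × 220 = 0.15246 m
220–810 m: 0.23 × 590 × 0.94×10⁻⁴ = 0.0127558 m
Δh = 0.15246 + 0.0127558 = 0.1652158 m ≈ 17 cm

17 cm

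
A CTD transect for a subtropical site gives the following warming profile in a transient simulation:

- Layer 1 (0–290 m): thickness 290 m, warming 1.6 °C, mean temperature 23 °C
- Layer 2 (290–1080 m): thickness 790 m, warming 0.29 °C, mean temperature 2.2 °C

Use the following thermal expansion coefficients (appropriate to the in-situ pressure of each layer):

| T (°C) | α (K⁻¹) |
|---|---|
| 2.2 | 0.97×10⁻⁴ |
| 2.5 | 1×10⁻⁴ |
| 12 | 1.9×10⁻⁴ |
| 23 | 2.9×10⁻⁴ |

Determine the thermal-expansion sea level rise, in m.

Layer 1 at 23 °C → α = 2.9×10⁻⁴ K⁻¹
Layer 2 at 2.2 °C → α = 0.97×10⁻⁴ K⁻¹
0–290 m: 2.9×10⁻⁴ × 290 × 1.6 = 0.13456 m
Layer 2: 0.29 × 0.97×10⁻⁴ × 790 = 0.0222227 m
Δh = 0.13456 + 0.0222227 = 0.1567827 m

0.157 m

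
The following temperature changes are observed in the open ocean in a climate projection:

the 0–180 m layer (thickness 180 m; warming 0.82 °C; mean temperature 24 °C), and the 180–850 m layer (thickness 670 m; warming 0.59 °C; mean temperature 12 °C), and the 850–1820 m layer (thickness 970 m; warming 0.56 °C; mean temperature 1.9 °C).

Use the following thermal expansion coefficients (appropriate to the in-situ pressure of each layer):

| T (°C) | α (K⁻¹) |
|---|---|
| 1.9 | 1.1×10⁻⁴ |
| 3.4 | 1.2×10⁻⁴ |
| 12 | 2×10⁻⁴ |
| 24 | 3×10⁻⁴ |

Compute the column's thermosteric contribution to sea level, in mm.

Layer 1 at 24 °C → α = 3×10⁻⁴ K⁻¹
Layer 2 at 12 °C → α = 2×10⁻⁴ K⁻¹
Layer 3 at 1.9 °C → α = 1.1×10⁻⁴ K⁻¹
Layer 1: 180 × 3×10⁻⁴ × 0.82 = 0.04428 m
Layer 2: 2×10⁻⁴ × 0.59 × 670 = 0.07906 m
850–1820 m: 970 × 1.1×10⁻⁴ × 0.56 = 0.059752 m
Δh = 0.04428 + 0.07906 + 0.059752 = 0.183092 m ≈ 183 mm

Δh ≈ 183 mm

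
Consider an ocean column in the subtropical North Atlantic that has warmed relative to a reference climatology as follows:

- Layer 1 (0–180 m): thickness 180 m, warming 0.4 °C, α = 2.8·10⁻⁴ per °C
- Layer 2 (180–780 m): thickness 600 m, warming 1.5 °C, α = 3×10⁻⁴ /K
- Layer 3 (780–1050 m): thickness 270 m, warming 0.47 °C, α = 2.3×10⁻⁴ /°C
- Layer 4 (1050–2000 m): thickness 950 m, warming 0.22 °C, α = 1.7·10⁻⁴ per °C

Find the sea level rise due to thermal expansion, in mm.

355 mm

Layer 1: 2.8×10⁻⁴ × 0.4 × 180 = 0.02016 m
Layer 2: 1.5 × 3×10⁻⁴ × 600 = 0.27000 m
270 × 0.47 × 2.3×10⁻⁴ = 0.029187 m
Layer 4: 1.7×10⁻⁴ × 0.22 × 950 = 0.03553 m
Δh = 0.02016 + 0.27000 + 0.029187 + 0.03553 = 0.354877 m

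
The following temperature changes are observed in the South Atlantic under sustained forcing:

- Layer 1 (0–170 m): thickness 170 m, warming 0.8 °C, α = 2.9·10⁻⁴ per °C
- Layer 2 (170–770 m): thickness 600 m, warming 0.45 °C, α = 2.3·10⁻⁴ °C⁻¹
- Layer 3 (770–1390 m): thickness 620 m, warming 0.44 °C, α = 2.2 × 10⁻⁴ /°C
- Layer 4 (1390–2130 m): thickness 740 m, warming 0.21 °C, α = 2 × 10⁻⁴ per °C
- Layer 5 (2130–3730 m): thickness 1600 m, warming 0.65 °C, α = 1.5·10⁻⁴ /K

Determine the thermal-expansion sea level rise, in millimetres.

349 mm

Layer 1: 0.8 × 2.9×10⁻⁴ × 170 = 0.03944 m
170–770 m: 2.3×10⁻⁴ × 0.45 × 600 = 0.06210 m
Layer 3: 0.44 × 620 × 2.2×10⁻⁴ = 0.060016 m
0.21 × 740 × 2×10⁻⁴ = 0.03108 m
Layer 5: 0.65 × 1.5×10⁻⁴ × 1600 = 0.15600 m
Δh = 0.03944 + 0.06210 + 0.060016 + 0.03108 + 0.15600 = 0.348636 m ≈ 349 mm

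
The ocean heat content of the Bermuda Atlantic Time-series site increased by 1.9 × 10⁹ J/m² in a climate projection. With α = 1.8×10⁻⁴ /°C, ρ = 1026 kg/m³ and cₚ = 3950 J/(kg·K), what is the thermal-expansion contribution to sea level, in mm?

Δh = αQ/(ρcₚ) = 1.8×10⁻⁴ × 1.9×10⁹ / (1026 × 3950) ≈ 0.084388 m

Δh = 84.4 mm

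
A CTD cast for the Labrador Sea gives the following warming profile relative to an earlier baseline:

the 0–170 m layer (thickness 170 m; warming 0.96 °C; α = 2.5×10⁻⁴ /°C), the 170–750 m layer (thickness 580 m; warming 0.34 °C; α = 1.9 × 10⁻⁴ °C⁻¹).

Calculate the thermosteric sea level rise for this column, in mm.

78.3 mm

0.96 × 170 × 2.5×10⁻⁴ = 0.04080 m
170–750 m: 0.34 × 1.9×10⁻⁴ × 580 = 0.037468 m
Δh = 0.04080 + 0.037468 = 0.078268 m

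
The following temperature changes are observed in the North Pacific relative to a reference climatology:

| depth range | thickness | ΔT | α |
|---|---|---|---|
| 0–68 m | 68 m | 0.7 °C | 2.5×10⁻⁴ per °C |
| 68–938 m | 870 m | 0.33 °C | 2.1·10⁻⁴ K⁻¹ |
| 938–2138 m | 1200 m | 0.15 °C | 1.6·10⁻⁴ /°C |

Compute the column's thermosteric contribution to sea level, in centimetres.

Δh ≈ 10.1 cm

Layer 1: 2.5×10⁻⁴ × 68 × 0.7 = 0.01190 m
0.33 × 870 × 2.1×10⁻⁴ = 0.060291 m
938–2138 m: 1200 × 0.15 × 1.6×10⁻⁴ = 0.02880 m
Δh = 0.01190 + 0.060291 + 0.02880 = 0.100991 m ≈ 10.1 cm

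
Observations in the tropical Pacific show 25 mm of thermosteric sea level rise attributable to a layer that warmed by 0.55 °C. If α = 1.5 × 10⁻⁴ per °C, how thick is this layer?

303 m

H = Δh/(αΔT) = 0.025 / (1.5×10⁻⁴ × 0.55) ≈ 303.0 m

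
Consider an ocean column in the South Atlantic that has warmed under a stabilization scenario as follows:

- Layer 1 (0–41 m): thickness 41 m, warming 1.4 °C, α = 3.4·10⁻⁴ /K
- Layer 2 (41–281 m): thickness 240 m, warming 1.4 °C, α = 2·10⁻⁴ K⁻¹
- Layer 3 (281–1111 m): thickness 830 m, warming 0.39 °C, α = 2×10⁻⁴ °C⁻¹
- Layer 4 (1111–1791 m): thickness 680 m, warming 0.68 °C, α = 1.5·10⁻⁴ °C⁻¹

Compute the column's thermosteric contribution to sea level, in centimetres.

3.4×10⁻⁴ × 1.4 × 41 = 0.019516 m
Layer 2: 2×10⁻⁴ × 1.4 × 240 = 0.06720 m
281–1111 m: 830 × 0.39 × 2×10⁻⁴ = 0.06474 m
1111–1791 m: 1.5×10⁻⁴ × 680 × 0.68 = 0.06936 m
Δh = 0.019516 + 0.06720 + 0.06474 + 0.06936 = 0.220816 m

22.1 cm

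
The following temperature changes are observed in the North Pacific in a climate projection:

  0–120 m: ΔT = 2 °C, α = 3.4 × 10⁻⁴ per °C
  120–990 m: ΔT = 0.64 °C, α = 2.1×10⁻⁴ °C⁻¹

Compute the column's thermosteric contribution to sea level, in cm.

Δh = 19.9 cm

0–120 m: 2 × 3.4×10⁻⁴ × 120 = 0.08160 m
870 × 0.64 × 2.1×10⁻⁴ = 0.116928 m
Δh = 0.08160 + 0.116928 = 0.198528 m ≈ 19.9 cm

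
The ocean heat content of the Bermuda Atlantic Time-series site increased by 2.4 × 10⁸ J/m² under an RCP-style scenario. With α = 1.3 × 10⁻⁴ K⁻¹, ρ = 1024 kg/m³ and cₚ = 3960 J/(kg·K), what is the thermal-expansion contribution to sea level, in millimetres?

about 7.69 mm

Δh = αQ/(ρcₚ) = 1.3×10⁻⁴ × 2.4×10⁸ / (1024 × 3960) ≈ 0.0076941 m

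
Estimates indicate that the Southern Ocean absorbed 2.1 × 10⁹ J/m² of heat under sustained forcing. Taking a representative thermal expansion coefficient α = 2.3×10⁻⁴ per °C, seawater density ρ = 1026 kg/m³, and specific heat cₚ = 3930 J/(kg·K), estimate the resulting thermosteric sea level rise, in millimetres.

Δh = αQ/(ρcₚ) = 2.3×10⁻⁴ × 2.1×10⁹ / (1026 × 3930) ≈ 0.11979 m

about 120 mm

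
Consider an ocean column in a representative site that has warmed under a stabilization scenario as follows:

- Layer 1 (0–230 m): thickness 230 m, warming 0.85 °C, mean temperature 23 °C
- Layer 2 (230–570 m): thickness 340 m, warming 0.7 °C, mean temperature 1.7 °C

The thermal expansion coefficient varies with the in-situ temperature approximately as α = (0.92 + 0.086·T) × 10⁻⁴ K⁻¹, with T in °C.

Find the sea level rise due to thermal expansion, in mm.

82.0 mm

Layer 1: α = (0.92 + 0.086×23)×10⁻⁴ = 2.898×10⁻⁴ K⁻¹
Layer 2: α = (0.92 + 0.086×1.7)×10⁻⁴ = 1.0662×10⁻⁴ K⁻¹
2.898×10⁻⁴ × 0.85 × 230 = 0.0566559 m
Layer 2: 340 × 0.7 × 1.0662×10⁻⁴ = 0.02537556 m
Δh = 0.0566559 + 0.02537556 = 0.08203146 m ≈ 82.0 mm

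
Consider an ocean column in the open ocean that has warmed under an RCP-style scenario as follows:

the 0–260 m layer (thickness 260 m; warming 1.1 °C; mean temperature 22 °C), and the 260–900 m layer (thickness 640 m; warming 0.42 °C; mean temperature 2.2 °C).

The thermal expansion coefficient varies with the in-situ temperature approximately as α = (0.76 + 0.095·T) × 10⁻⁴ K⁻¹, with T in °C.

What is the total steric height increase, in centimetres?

Layer 1: α = (0.76 + 0.095×22)×10⁻⁴ = 2.85×10⁻⁴ K⁻¹
Layer 2: α = (0.76 + 0.095×2.2)×10⁻⁴ = 0.969×10⁻⁴ K⁻¹
Layer 1: 2.85×10⁻⁴ × 1.1 × 260 = 0.08151 m
Layer 2: 0.969×10⁻⁴ × 640 × 0.42 = 0.02604672 m
Δh = 0.08151 + 0.02604672 = 0.10755672 m

11 cm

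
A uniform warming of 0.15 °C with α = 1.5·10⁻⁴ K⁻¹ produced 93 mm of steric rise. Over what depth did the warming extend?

about 4100 m

H = Δh/(αΔT) = 0.093 / (1.5×10⁻⁴ × 0.15) ≈ 4133 m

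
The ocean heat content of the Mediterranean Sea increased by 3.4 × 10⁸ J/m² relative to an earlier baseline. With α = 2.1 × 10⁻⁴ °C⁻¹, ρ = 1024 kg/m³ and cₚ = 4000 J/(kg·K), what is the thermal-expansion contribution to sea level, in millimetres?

Δh ≈ 17.4 mm

Δh = αQ/(ρcₚ) = 2.1×10⁻⁴ × 3.4×10⁸ / (1024 × 4000) ≈ 0.017432 m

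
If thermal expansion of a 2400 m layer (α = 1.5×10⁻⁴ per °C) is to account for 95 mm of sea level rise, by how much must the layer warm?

ΔT = Δh/(αH) = 0.095 / (1.5×10⁻⁴ × 2400) ≈ 0.2639 K

ΔT ≈ 0.264 K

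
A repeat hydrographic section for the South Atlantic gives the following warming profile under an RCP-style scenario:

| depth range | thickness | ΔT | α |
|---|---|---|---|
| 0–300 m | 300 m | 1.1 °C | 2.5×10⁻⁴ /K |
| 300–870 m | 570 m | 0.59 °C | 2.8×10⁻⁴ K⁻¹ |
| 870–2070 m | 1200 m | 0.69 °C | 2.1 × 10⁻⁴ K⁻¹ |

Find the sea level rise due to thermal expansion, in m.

0.351 m of thermosteric rise

0–300 m: 1.1 × 300 × 2.5×10⁻⁴ = 0.08250 m
300–870 m: 570 × 0.59 × 2.8×10⁻⁴ = 0.094164 m
Layer 3: 0.69 × 2.1×10⁻⁴ × 1200 = 0.17388 m
Δh = 0.08250 + 0.094164 + 0.17388 = 0.350544 m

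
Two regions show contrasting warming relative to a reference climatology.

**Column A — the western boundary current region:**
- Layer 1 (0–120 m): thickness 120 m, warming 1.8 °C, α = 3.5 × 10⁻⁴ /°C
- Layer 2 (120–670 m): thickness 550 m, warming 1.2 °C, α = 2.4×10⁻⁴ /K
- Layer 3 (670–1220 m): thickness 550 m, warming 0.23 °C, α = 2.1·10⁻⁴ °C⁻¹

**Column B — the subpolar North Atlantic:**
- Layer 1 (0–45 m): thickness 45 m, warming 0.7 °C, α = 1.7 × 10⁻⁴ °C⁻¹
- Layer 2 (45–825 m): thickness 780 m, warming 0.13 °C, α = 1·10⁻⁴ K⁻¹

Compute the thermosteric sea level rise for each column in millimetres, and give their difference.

A: 261 mm; B: 15.5 mm; difference 245 mm

A 0–120 m: 1.8 × 3.5×10⁻⁴ × 120 = 0.07560 m
A Layer 2: 1.2 × 550 × 2.4×10⁻⁴ = 0.15840 m
A 550 × 2.1×10⁻⁴ × 0.23 = 0.026565 m
A total: 0.260565 m
B Layer 1: 45 × 0.7 × 1.7×10⁻⁴ = 0.005355 m
B Layer 2: 1×10⁻⁴ × 780 × 0.13 = 0.01014 m
B total: 0.015495 m
Difference: 0.260565 − 0.015495 = 0.24507 m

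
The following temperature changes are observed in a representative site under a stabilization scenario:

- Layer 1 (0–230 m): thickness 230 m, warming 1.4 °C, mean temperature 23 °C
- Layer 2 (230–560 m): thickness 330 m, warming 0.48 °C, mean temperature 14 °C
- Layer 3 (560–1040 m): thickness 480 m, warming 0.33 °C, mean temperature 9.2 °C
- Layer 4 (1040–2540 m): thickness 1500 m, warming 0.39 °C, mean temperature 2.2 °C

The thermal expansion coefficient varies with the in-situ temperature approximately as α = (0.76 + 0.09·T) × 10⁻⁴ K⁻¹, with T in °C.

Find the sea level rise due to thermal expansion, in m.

Layer 1: α = (0.76 + 0.09×23)×10⁻⁴ = 2.83×10⁻⁴ K⁻¹
Layer 2: α = (0.76 + 0.09×14)×10⁻⁴ = 2.02×10⁻⁴ K⁻¹
Layer 3: α = (0.76 + 0.09×9.2)×10⁻⁴ = 1.588×10⁻⁴ K⁻¹
Layer 4: α = (0.76 + 0.09×2.2)×10⁻⁴ = 0.958×10⁻⁴ K⁻¹
0–230 m: 2.83×10⁻⁴ × 1.4 × 230 = 0.091126 m
0.48 × 2.02×10⁻⁴ × 330 = 0.0319968 m
Layer 3: 480 × 0.33 × 1.588×10⁻⁴ = 0.02515392 m
0.39 × 1500 × 0.958×10⁻⁴ = 0.056043 m
Δh = 0.091126 + 0.0319968 + 0.02515392 + 0.056043 = 0.20431972 m

Δh = 0.204 m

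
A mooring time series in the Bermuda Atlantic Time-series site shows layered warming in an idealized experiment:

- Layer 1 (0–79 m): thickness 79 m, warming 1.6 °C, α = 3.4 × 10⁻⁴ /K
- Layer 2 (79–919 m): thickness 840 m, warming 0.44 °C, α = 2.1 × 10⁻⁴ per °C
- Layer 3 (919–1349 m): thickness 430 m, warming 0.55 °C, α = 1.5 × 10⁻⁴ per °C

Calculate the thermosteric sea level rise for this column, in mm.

about 156 mm

0–79 m: 79 × 1.6 × 3.4×10⁻⁴ = 0.042976 m
Layer 2: 2.1×10⁻⁴ × 0.44 × 840 = 0.077616 m
Layer 3: 430 × 1.5×10⁻⁴ × 0.55 = 0.035475 m
Δh = 0.042976 + 0.077616 + 0.035475 = 0.156067 m ≈ 156 mm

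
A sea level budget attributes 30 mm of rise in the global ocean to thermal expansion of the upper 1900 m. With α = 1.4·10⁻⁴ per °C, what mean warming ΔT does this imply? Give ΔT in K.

0.113 K

ΔT = Δh/(αH) = 0.03 / (1.4×10⁻⁴ × 1900) ≈ 0.1128 K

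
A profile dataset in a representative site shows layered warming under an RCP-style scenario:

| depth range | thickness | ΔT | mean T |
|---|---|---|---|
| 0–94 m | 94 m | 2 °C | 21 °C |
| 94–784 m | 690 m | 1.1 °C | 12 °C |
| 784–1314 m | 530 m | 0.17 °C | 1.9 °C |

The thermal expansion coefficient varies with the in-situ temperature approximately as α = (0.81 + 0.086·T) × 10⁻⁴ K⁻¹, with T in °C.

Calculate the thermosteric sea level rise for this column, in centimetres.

about 19.8 cm

Layer 1: α = (0.81 + 0.086×21)×10⁻⁴ = 2.616×10⁻⁴ K⁻¹
Layer 2: α = (0.81 + 0.086×12)×10⁻⁴ = 1.842×10⁻⁴ K⁻¹
Layer 3: α = (0.81 + 0.086×1.9)×10⁻⁴ = 0.9734×10⁻⁴ K⁻¹
0–94 m: 94 × 2.616×10⁻⁴ × 2 = 0.0491808 m
1.1 × 690 × 1.842×10⁻⁴ = 0.1398078 m
0.9734×10⁻⁴ × 530 × 0.17 = 0.008770334 m
Δh = 0.0491808 + 0.1398078 + 0.008770334 = 0.197758934 m ≈ 19.8 cm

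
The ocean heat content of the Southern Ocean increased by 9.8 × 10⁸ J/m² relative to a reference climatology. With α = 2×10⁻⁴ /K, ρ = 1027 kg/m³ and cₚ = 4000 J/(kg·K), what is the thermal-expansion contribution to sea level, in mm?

Δh = αQ/(ρcₚ) = 2×10⁻⁴ × 9.8×10⁸ / (1027 × 4000) ≈ 0.047712 m

Δh ≈ 48 mm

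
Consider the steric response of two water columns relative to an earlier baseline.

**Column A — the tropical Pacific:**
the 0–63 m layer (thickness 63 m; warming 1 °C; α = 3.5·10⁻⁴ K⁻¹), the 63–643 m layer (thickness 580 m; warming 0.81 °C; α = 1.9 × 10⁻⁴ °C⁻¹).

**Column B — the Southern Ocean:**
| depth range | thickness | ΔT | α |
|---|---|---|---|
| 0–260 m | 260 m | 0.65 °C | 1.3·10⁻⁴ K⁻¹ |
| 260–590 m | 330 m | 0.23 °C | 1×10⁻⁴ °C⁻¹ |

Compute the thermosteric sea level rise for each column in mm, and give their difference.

A 1 × 3.5×10⁻⁴ × 63 = 0.02205 m
A 1.9×10⁻⁴ × 580 × 0.81 = 0.089262 m
A total: 0.111312 m
B Layer 1: 0.65 × 260 × 1.3×10⁻⁴ = 0.02197 m
B 0.23 × 330 × 1×10⁻⁴ = 0.00759 m
B total: 0.02956 m
Difference: 0.111312 − 0.02956 = 0.081752 m

A: 110 mm; B: 30 mm; difference 82 mm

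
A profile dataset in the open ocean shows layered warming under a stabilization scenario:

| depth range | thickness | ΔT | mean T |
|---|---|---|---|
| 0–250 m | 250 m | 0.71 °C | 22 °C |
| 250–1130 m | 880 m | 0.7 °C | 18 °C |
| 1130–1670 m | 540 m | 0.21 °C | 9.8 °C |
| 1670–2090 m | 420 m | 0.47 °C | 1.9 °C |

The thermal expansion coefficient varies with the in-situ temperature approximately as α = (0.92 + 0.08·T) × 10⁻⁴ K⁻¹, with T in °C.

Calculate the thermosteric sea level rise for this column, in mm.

Δh ≈ 233 mm

Layer 1: α = (0.92 + 0.08×22)×10⁻⁴ = 2.68×10⁻⁴ K⁻¹
Layer 2: α = (0.92 + 0.08×18)×10⁻⁴ = 2.36×10⁻⁴ K⁻¹
Layer 3: α = (0.92 + 0.08×9.8)×10⁻⁴ = 1.704×10⁻⁴ K⁻¹
Layer 4: α = (0.92 + 0.08×1.9)×10⁻⁴ = 1.072×10⁻⁴ K⁻¹
Layer 1: 250 × 0.71 × 2.68×10⁻⁴ = 0.04757 m
0.7 × 2.36×10⁻⁴ × 880 = 0.145376 m
1130–1670 m: 0.21 × 1.704×10⁻⁴ × 540 = 0.01932336 m
Layer 4: 0.47 × 1.072×10⁻⁴ × 420 = 0.02116128 m
Δh = 0.04757 + 0.145376 + 0.01932336 + 0.02116128 = 0.23343064 m ≈ 233 mm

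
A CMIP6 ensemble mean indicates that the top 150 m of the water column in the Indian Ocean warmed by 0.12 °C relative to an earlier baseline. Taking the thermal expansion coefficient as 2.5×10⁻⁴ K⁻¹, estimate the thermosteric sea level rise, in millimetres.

4.50 mm of thermosteric rise

Δh = αΔT·H = 2.5×10⁻⁴ × 0.12 × 150 = 0.00450 m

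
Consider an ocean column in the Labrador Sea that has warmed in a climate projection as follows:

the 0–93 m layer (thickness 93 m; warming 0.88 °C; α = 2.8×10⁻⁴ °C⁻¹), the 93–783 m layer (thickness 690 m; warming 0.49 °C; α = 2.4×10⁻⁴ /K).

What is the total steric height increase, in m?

0–93 m: 93 × 0.88 × 2.8×10⁻⁴ = 0.0229152 m
690 × 2.4×10⁻⁴ × 0.49 = 0.081144 m
Δh = 0.0229152 + 0.081144 = 0.1040592 m

Δh = 0.10 m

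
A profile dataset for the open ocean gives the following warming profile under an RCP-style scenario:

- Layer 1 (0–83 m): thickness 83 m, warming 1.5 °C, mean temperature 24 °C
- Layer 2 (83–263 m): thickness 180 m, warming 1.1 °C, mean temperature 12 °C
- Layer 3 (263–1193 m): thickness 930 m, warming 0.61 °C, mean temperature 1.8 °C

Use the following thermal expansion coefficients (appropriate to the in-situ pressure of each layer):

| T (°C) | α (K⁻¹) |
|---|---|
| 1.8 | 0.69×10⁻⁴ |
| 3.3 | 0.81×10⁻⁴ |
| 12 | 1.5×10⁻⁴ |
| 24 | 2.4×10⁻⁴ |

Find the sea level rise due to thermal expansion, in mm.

Layer 1 at 24 °C → α = 2.4×10⁻⁴ K⁻¹
Layer 2 at 12 °C → α = 1.5×10⁻⁴ K⁻¹
Layer 3 at 1.8 °C → α = 0.69×10⁻⁴ K⁻¹
Layer 1: 1.5 × 83 × 2.4×10⁻⁴ = 0.02988 m
Layer 2: 180 × 1.1 × 1.5×10⁻⁴ = 0.02970 m
Layer 3: 0.61 × 0.69×10⁻⁴ × 930 = 0.0391437 m
Δh = 0.02988 + 0.02970 + 0.0391437 = 0.0987237 m

Δh ≈ 99 mm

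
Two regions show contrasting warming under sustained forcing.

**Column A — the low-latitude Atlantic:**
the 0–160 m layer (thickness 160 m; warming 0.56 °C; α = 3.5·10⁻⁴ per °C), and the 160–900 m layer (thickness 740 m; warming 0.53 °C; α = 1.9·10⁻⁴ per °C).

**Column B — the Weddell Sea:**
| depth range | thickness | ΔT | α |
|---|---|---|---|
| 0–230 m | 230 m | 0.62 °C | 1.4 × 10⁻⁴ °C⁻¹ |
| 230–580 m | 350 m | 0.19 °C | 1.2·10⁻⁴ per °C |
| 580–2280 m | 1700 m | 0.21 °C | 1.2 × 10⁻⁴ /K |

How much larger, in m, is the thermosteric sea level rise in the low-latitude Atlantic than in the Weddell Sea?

Δh_A − Δh_B ≈ 0.0351 m

A Layer 1: 160 × 0.56 × 3.5×10⁻⁴ = 0.03136 m
A 160–900 m: 1.9×10⁻⁴ × 0.53 × 740 = 0.074518 m
A total: 0.105878 m
B 0–230 m: 230 × 1.4×10⁻⁴ × 0.62 = 0.019964 m
B 230–580 m: 0.19 × 350 × 1.2×10⁻⁴ = 0.00798 m
B Layer 3: 1.2×10⁻⁴ × 1700 × 0.21 = 0.04284 m
B total: 0.070784 m
Difference: 0.105878 − 0.070784 = 0.035094 m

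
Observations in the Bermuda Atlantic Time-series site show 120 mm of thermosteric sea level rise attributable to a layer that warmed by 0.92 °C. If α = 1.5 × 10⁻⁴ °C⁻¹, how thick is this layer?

H = Δh/(αΔT) = 0.12 / (1.5×10⁻⁴ × 0.92) ≈ 869.6 m

870 m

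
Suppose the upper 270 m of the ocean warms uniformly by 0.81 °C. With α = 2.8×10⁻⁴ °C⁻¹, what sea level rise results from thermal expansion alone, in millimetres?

61.2 mm of thermosteric rise

Δh = αΔT·H = 2.8×10⁻⁴ × 0.81 × 270 = 0.061236 m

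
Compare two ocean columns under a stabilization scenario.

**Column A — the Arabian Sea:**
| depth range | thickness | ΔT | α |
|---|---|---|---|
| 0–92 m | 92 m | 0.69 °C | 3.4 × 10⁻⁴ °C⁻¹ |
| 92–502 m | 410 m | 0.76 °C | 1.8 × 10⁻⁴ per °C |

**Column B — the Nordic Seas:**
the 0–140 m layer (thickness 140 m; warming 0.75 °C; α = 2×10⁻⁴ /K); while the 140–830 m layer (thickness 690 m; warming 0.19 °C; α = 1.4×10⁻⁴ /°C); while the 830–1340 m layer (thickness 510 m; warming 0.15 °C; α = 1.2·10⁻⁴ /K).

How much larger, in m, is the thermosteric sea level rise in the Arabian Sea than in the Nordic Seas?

A 92 × 3.4×10⁻⁴ × 0.69 = 0.0215832 m
A 1.8×10⁻⁴ × 0.76 × 410 = 0.056088 m
A total: 0.0776712 m
B Layer 1: 0.75 × 2×10⁻⁴ × 140 = 0.02100 m
B Layer 2: 1.4×10⁻⁴ × 0.19 × 690 = 0.018354 m
B 1.2×10⁻⁴ × 0.15 × 510 = 0.00918 m
B total: 0.048534 m
Difference: 0.0776712 − 0.048534 = 0.0291372 m

0.029 m larger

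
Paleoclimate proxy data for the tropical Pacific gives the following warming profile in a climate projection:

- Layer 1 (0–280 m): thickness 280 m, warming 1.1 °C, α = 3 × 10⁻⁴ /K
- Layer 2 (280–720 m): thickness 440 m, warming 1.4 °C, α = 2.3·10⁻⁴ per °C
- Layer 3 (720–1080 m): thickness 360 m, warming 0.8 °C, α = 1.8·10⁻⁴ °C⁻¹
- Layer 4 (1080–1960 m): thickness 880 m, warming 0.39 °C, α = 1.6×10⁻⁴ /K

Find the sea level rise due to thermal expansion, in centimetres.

34.1 cm

0–280 m: 3×10⁻⁴ × 1.1 × 280 = 0.09240 m
280–720 m: 2.3×10⁻⁴ × 1.4 × 440 = 0.14168 m
360 × 0.8 × 1.8×10⁻⁴ = 0.05184 m
0.39 × 880 × 1.6×10⁻⁴ = 0.054912 m
Δh = 0.09240 + 0.14168 + 0.05184 + 0.054912 = 0.340832 m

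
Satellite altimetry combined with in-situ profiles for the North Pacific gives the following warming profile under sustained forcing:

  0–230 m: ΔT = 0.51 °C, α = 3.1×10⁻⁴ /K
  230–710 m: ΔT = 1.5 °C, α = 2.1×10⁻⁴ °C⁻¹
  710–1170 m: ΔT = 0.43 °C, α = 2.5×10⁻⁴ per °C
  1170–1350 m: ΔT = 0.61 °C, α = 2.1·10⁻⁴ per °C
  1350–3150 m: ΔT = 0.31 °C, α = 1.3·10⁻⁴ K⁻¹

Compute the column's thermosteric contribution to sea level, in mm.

330 mm

0.51 × 3.1×10⁻⁴ × 230 = 0.036363 m
1.5 × 480 × 2.1×10⁻⁴ = 0.15120 m
0.43 × 460 × 2.5×10⁻⁴ = 0.04945 m
Layer 4: 180 × 0.61 × 2.1×10⁻⁴ = 0.023058 m
1350–3150 m: 1.3×10⁻⁴ × 1800 × 0.31 = 0.07254 m
Δh = 0.036363 + 0.15120 + 0.04945 + 0.023058 + 0.07254 = 0.332611 m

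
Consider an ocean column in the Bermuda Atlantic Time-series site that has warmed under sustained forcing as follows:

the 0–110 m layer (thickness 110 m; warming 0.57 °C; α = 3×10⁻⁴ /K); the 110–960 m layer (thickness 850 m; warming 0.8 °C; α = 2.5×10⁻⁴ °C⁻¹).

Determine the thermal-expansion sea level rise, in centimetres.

Δh ≈ 18.9 cm

Layer 1: 3×10⁻⁴ × 110 × 0.57 = 0.01881 m
Layer 2: 850 × 2.5×10⁻⁴ × 0.8 = 0.17000 m
Δh = 0.01881 + 0.17000 = 0.18881 m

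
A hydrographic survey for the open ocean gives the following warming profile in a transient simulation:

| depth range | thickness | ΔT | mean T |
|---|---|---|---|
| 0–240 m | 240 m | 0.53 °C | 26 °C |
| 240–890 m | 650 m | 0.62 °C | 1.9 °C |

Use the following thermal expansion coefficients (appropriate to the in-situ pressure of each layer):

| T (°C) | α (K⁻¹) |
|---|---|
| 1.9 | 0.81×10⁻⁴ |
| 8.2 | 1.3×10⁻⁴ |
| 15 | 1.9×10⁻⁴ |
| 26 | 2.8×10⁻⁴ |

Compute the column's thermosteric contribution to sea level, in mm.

Layer 1 at 26 °C → α = 2.8×10⁻⁴ K⁻¹
Layer 2 at 1.9 °C → α = 0.81×10⁻⁴ K⁻¹
2.8×10⁻⁴ × 0.53 × 240 = 0.035616 m
0.62 × 0.81×10⁻⁴ × 650 = 0.032643 m
Δh = 0.035616 + 0.032643 = 0.068259 m ≈ 68 mm

68 mm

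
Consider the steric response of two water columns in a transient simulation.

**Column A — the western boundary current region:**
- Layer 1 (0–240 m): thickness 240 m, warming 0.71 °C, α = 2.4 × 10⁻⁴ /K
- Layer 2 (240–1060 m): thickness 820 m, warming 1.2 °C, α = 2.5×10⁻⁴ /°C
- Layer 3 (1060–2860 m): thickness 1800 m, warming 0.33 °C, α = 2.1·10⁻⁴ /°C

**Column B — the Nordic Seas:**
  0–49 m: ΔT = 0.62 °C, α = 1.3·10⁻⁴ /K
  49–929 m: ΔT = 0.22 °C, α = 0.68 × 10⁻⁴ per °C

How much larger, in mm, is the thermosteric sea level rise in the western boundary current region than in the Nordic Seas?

A Layer 1: 0.71 × 240 × 2.4×10⁻⁴ = 0.040896 m
A 240–1060 m: 2.5×10⁻⁴ × 820 × 1.2 = 0.24600 m
A 0.33 × 1800 × 2.1×10⁻⁴ = 0.12474 m
A total: 0.411636 m
B 0–49 m: 1.3×10⁻⁴ × 49 × 0.62 = 0.0039494 m
B 49–929 m: 0.22 × 880 × 0.68×10⁻⁴ = 0.0131648 m
B total: 0.0171142 m
Difference: 0.411636 − 0.0171142 = 0.3945218 m

395 mm larger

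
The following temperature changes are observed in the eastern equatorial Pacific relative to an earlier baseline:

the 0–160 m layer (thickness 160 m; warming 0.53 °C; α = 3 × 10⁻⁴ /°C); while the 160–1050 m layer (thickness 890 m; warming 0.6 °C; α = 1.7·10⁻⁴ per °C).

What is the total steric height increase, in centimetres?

Δh = 11.6 cm

0–160 m: 160 × 0.53 × 3×10⁻⁴ = 0.02544 m
160–1050 m: 890 × 1.7×10⁻⁴ × 0.6 = 0.09078 m
Δh = 0.02544 + 0.09078 = 0.11622 m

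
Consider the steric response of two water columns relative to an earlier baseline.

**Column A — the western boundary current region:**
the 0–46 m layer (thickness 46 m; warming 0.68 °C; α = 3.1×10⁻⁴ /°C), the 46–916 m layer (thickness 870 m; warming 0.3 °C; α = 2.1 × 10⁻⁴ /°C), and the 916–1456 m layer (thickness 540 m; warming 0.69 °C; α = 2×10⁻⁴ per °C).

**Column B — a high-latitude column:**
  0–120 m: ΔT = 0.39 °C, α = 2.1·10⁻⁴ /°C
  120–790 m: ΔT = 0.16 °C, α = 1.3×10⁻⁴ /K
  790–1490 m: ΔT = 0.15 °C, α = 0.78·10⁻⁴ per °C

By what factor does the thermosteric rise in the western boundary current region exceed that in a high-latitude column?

A 0–46 m: 0.68 × 3.1×10⁻⁴ × 46 = 0.0096968 m
A Layer 2: 2.1×10⁻⁴ × 870 × 0.3 = 0.05481 m
A 0.69 × 540 × 2×10⁻⁴ = 0.07452 m
A total: 0.1390268 m
B 0.39 × 2.1×10⁻⁴ × 120 = 0.009828 m
B Layer 2: 0.16 × 670 × 1.3×10⁻⁴ = 0.013936 m
B 0.15 × 700 × 0.78×10⁻⁴ = 0.00819 m
B total: 0.031954 m
Ratio: 0.1390268 / 0.031954 ≈ 4.351

≈ 4.35×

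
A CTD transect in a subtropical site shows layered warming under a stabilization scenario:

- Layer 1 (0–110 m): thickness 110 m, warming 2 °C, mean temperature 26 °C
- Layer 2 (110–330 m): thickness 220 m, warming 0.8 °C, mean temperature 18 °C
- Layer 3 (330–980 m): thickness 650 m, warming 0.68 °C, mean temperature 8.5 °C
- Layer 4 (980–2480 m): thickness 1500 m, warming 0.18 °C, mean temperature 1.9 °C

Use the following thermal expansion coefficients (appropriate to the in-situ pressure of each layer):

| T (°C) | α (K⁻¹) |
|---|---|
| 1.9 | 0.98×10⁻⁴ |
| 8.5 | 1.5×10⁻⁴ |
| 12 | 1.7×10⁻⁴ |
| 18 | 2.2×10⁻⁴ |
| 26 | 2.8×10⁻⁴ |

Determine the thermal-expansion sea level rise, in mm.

193 mm

Layer 1 at 26 °C → α = 2.8×10⁻⁴ K⁻¹
Layer 2 at 18 °C → α = 2.2×10⁻⁴ K⁻¹
Layer 3 at 8.5 °C → α = 1.5×10⁻⁴ K⁻¹
Layer 4 at 1.9 °C → α = 0.98×10⁻⁴ K⁻¹
0–110 m: 110 × 2 × 2.8×10⁻⁴ = 0.06160 m
220 × 0.8 × 2.2×10⁻⁴ = 0.03872 m
330–980 m: 1.5×10⁻⁴ × 650 × 0.68 = 0.06630 m
980–2480 m: 0.98×10⁻⁴ × 1500 × 0.18 = 0.02646 m
Δh = 0.06160 + 0.03872 + 0.06630 + 0.02646 = 0.19308 m ≈ 193 mm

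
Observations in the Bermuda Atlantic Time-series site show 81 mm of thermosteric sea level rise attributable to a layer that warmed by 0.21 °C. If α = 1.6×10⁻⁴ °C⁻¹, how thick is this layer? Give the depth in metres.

2410 m

H = Δh/(αΔT) = 0.081 / (1.6×10⁻⁴ × 0.21) ≈ 2411 m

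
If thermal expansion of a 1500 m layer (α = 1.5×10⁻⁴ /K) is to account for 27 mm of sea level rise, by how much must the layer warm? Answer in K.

0.12 K

ΔT = Δh/(αH) = 0.027 / (1.5×10⁻⁴ × 1500) = 0.1200 K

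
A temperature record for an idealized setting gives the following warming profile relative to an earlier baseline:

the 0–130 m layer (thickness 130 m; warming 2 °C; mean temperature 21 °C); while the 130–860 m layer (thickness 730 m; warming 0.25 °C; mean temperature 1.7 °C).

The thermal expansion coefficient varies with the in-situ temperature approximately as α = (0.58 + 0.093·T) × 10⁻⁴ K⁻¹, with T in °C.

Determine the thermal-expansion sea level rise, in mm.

Δh = 79.3 mm

Layer 1: α = (0.58 + 0.093×21)×10⁻⁴ = 2.533×10⁻⁴ K⁻¹
Layer 2: α = (0.58 + 0.093×1.7)×10⁻⁴ = 0.7381×10⁻⁴ K⁻¹
0–130 m: 130 × 2.533×10⁻⁴ × 2 = 0.065858 m
130–860 m: 0.7381×10⁻⁴ × 0.25 × 730 = 0.013470325 m
Δh = 0.065858 + 0.013470325 = 0.079328325 m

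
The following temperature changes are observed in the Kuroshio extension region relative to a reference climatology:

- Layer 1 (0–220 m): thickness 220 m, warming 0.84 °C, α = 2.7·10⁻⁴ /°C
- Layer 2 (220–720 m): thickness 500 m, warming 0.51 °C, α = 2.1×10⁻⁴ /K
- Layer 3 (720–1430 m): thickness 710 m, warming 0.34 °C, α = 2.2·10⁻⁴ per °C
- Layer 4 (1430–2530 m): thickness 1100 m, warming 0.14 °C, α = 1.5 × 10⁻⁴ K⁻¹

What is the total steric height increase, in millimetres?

about 180 mm

0.84 × 220 × 2.7×10⁻⁴ = 0.049896 m
Layer 2: 0.51 × 500 × 2.1×10⁻⁴ = 0.05355 m
710 × 0.34 × 2.2×10⁻⁴ = 0.053108 m
1430–2530 m: 0.14 × 1100 × 1.5×10⁻⁴ = 0.02310 m
Δh = 0.049896 + 0.05355 + 0.053108 + 0.02310 = 0.179654 m ≈ 180 mm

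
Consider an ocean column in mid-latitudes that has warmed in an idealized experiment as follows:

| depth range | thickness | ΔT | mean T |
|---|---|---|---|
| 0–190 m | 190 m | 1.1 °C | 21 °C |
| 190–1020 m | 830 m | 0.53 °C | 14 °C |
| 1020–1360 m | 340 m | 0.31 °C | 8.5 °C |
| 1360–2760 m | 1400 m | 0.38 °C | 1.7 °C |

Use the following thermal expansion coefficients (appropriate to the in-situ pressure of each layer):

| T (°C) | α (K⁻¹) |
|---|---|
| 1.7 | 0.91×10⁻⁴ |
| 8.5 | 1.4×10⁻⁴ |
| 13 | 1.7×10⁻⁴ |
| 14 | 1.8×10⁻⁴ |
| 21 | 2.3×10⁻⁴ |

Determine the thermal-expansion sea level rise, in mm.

about 190 mm

Layer 1 at 21 °C → α = 2.3×10⁻⁴ K⁻¹
Layer 2 at 14 °C → α = 1.8×10⁻⁴ K⁻¹
Layer 3 at 8.5 °C → α = 1.4×10⁻⁴ K⁻¹
Layer 4 at 1.7 °C → α = 0.91×10⁻⁴ K⁻¹
0–190 m: 1.1 × 190 × 2.3×10⁻⁴ = 0.04807 m
0.53 × 830 × 1.8×10⁻⁴ = 0.079182 m
1020–1360 m: 1.4×10⁻⁴ × 340 × 0.31 = 0.014756 m
Layer 4: 0.91×10⁻⁴ × 0.38 × 1400 = 0.048412 m
Δh = 0.04807 + 0.079182 + 0.014756 + 0.048412 = 0.19042 m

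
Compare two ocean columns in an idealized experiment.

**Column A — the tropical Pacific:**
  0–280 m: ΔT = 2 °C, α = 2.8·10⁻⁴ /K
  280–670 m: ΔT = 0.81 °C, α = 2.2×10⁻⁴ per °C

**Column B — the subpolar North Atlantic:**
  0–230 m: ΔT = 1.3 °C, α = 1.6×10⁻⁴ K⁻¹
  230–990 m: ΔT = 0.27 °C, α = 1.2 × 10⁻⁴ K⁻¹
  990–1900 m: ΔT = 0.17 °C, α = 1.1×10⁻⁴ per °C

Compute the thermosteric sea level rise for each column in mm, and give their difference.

A: 226 mm; B: 89.5 mm; difference 137 mm

A 0–280 m: 2.8×10⁻⁴ × 280 × 2 = 0.15680 m
A Layer 2: 2.2×10⁻⁴ × 390 × 0.81 = 0.069498 m
A total: 0.226298 m
B Layer 1: 230 × 1.6×10⁻⁴ × 1.3 = 0.04784 m
B 230–990 m: 760 × 1.2×10⁻⁴ × 0.27 = 0.024624 m
B 990–1900 m: 1.1×10⁻⁴ × 910 × 0.17 = 0.017017 m
B total: 0.089481 m
Difference: 0.226298 − 0.089481 = 0.136817 m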